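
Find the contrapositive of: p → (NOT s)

Contrapositive: s → NOT p
Note: A statement and its contrapositive are logically equivalent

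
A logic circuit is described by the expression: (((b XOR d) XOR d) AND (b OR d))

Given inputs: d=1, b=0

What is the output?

Substituting: (((0 XOR 1) XOR 1) AND (0 OR 1))
= 0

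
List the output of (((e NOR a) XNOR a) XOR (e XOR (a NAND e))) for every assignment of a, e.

a | e | Output
--------------
0 | 0 | 1
0 | 1 | 1
1 | 0 | 1
1 | 1 | 1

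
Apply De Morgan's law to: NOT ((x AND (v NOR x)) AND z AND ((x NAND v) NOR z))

NOT (x AND (v NOR x)) OR NOT z OR NOT ((x NAND v) NOR z)
De Morgan's: NOT(AND of terms) = OR of negations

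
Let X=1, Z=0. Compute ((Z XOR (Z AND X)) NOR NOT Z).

Substituting: ((0 XOR (0 AND 1)) NOR NOT 0)
= 0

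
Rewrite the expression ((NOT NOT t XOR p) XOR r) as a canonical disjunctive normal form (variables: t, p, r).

(NOT t AND NOT p AND r) OR (NOT t AND p AND NOT r) OR (t AND NOT p AND NOT r) OR (t AND p AND r)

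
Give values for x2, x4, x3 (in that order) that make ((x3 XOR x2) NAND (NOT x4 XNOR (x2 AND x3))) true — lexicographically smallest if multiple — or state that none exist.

x2=0, x4=0, x3=0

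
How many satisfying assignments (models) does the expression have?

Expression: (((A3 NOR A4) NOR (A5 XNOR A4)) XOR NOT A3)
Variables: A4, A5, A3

Satisfying assignments: (0,0,0), (0,1,0), (0,1,1), (1,0,1), (1,1,0)
Count: 5 out of 8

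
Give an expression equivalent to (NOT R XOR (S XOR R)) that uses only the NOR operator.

(((((R NOR R) NOR ((((S NOR R) NOR (S NOR R)) NOR ((S NOR R) NOR (S NOR R))) NOR ((((S NOR S) NOR (R NOR R)) NOR ((S NOR S) NOR (R NOR R))) NOR (((S NOR S) NOR (R NOR R)) NOR ((S NOR S) NOR (R NOR R)))))) NOR ((R NOR R) NOR ((((S NOR R) NOR (S NOR R)) NOR ((S NOR R) NOR (S NOR R))) NOR ((((S NOR S) NOR (R NOR R)) NOR ((S NOR S) NOR (R NOR R))) NOR (((S NOR S) NOR (R NOR R)) NOR ((S NOR S) NOR (R NOR R))))))) NOR (((R NOR R) NOR ((((S NOR R) NOR (S NOR R)) NOR ((S NOR R) NOR (S NOR R))) NOR ((((S NOR S) NOR (R NOR R)) NOR ((S NOR S) NOR (R NOR R))) NOR (((S NOR S) NOR (R NOR R)) NOR ((S NOR S) NOR (R NOR R)))))) NOR ((R NOR R) NOR ((((S NOR R) NOR (S NOR R)) NOR ((S NOR R) NOR (S NOR R))) NOR ((((S NOR S) NOR (R NOR R)) NOR ((S NOR S) NOR (R NOR R))) NOR (((S NOR S) NOR (R NOR R)) NOR ((S NOR S) NOR (R NOR R)))))))) NOR (((((R NOR R) NOR (R NOR R)) NOR (((((S NOR R) NOR (S NOR R)) NOR ((S NOR R) NOR (S NOR R))) NOR ((((S NOR S) NOR (R NOR R)) NOR ((S NOR S) NOR (R NOR R))) NOR (((S NOR S) NOR (R NOR R)) NOR ((S NOR S) NOR (R NOR R))))) NOR ((((S NOR R) NOR (S NOR R)) NOR ((S NOR R) NOR (S NOR R))) NOR ((((S NOR S) NOR (R NOR R)) NOR ((S NOR S) NOR (R NOR R))) NOR (((S NOR S) NOR (R NOR R)) NOR ((S NOR S) NOR (R NOR R))))))) NOR (((R NOR R) NOR (R NOR R)) NOR (((((S NOR R) NOR (S NOR R)) NOR ((S NOR R) NOR (S NOR R))) NOR ((((S NOR S) NOR (R NOR R)) NOR ((S NOR S) NOR (R NOR R))) NOR (((S NOR S) NOR (R NOR R)) NOR ((S NOR S) NOR (R NOR R))))) NOR ((((S NOR R) NOR (S NOR R)) NOR ((S NOR R) NOR (S NOR R))) NOR ((((S NOR S) NOR (R NOR R)) NOR ((S NOR S) NOR (R NOR R))) NOR (((S NOR S) NOR (R NOR R)) NOR ((S NOR S) NOR (R NOR R)))))))) NOR ((((R NOR R) NOR (R NOR R)) NOR (((((S NOR R) NOR (S NOR R)) NOR ((S NOR R) NOR (S NOR R))) NOR ((((S NOR S) NOR (R NOR R)) NOR ((S NOR S) NOR (R NOR R))) NOR (((S NOR S) NOR (R NOR R)) NOR ((S NOR S) NOR (R NOR R))))) NOR ((((S NOR R) NOR (S NOR R)) NOR ((S NOR R) NOR (S NOR R))) NOR ((((S NOR S) NOR (R NOR R)) NOR ((S NOR S) NOR (R NOR R))) NOR (((S NOR S) NOR (R NOR R)) NOR ((S NOR S) NOR (R NOR R))))))) NOR (((R NOR R) NOR (R NOR R)) NOR (((((S NOR R) NOR (S NOR R)) NOR ((S NOR R) NOR (S NOR R))) NOR ((((S NOR S) NOR (R NOR R)) NOR ((S NOR S) NOR (R NOR R))) NOR (((S NOR S) NOR (R NOR R)) NOR ((S NOR S) NOR (R NOR R))))) NOR ((((S NOR R) NOR (S NOR R)) NOR ((S NOR R) NOR (S NOR R))) NOR ((((S NOR S) NOR (R NOR R)) NOR ((S NOR S) NOR (R NOR R))) NOR (((S NOR S) NOR (R NOR R)) NOR ((S NOR S) NOR (R NOR R))))))))))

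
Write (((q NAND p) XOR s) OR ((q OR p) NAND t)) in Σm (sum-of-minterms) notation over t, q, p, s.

Σm(0, 1, 2, 3, 4, 5, 6, 7, 8, 9, 10, 12, 15) = (NOT t AND NOT q AND NOT p AND NOT s) OR (NOT t AND NOT q AND NOT p AND s) OR (NOT t AND NOT q AND p AND NOT s) OR (NOT t AND NOT q AND p AND s) OR (NOT t AND q AND NOT p AND NOT s) OR (NOT t AND q AND NOT p AND s) OR (NOT t AND q AND p AND NOT s) OR (NOT t AND q AND p AND s) OR (t AND NOT q AND NOT p AND NOT s) OR (t AND NOT q AND NOT p AND s) OR (t AND NOT q AND p AND NOT s) OR (t AND q AND NOT p AND NOT s) OR (t AND q AND p AND s)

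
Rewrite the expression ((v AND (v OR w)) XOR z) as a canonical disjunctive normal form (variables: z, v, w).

(NOT z AND v AND NOT w) OR (NOT z AND v AND w) OR (z AND NOT v AND NOT w) OR (z AND NOT v AND w)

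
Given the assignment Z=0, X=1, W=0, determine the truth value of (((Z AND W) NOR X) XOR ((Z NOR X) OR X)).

Substituting: (((0 AND 0) NOR 1) XOR ((0 NOR 1) OR 1))
= 1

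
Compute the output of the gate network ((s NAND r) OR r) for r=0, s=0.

Substituting: ((0 NAND 0) OR 0)
= 1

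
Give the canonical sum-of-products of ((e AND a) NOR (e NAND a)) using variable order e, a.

Σm() = FALSE (no minterms)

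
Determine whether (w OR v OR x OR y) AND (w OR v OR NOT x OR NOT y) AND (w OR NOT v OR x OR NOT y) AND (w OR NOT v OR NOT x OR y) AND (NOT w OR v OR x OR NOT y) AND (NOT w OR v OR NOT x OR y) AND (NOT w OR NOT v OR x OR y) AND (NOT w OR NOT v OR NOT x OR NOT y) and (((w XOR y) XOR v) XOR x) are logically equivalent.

Yes, they are equivalent — the two output columns agree on all 16 assignments:
w | v | x | y | Expression 1 | Expression 2
-------------------------------------------
0 | 0 | 0 | 0 | 0 | 0
0 | 0 | 0 | 1 | 1 | 1
0 | 0 | 1 | 0 | 1 | 1
0 | 0 | 1 | 1 | 0 | 0
0 | 1 | 0 | 0 | 1 | 1
0 | 1 | 0 | 1 | 0 | 0
0 | 1 | 1 | 0 | 0 | 0
0 | 1 | 1 | 1 | 1 | 1
1 | 0 | 0 | 0 | 1 | 1
1 | 0 | 0 | 1 | 0 | 0
1 | 0 | 1 | 0 | 0 | 0
1 | 0 | 1 | 1 | 1 | 1
1 | 1 | 0 | 0 | 0 | 0
1 | 1 | 0 | 1 | 1 | 1
1 | 1 | 1 | 0 | 1 | 1
1 | 1 | 1 | 1 | 0 | 0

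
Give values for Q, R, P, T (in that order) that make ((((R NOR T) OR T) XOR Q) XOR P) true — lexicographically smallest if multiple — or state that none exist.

Q=0, R=0, P=0, T=0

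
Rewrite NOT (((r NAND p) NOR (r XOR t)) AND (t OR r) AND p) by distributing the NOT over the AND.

NOT ((r NAND p) NOR (r XOR t)) OR NOT (t OR r) OR NOT p
De Morgan's: NOT(AND of terms) = OR of negations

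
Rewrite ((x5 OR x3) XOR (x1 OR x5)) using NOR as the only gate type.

((((((x5 NOR x3) NOR (x5 NOR x3)) NOR ((x1 NOR x5) NOR (x1 NOR x5))) NOR (((x5 NOR x3) NOR (x5 NOR x3)) NOR ((x1 NOR x5) NOR (x1 NOR x5)))) NOR ((((x5 NOR x3) NOR (x5 NOR x3)) NOR ((x1 NOR x5) NOR (x1 NOR x5))) NOR (((x5 NOR x3) NOR (x5 NOR x3)) NOR ((x1 NOR x5) NOR (x1 NOR x5))))) NOR ((((((x5 NOR x3) NOR (x5 NOR x3)) NOR ((x5 NOR x3) NOR (x5 NOR x3))) NOR (((x1 NOR x5) NOR (x1 NOR x5)) NOR ((x1 NOR x5) NOR (x1 NOR x5)))) NOR ((((x5 NOR x3) NOR (x5 NOR x3)) NOR ((x5 NOR x3) NOR (x5 NOR x3))) NOR (((x1 NOR x5) NOR (x1 NOR x5)) NOR ((x1 NOR x5) NOR (x1 NOR x5))))) NOR (((((x5 NOR x3) NOR (x5 NOR x3)) NOR ((x5 NOR x3) NOR (x5 NOR x3))) NOR (((x1 NOR x5) NOR (x1 NOR x5)) NOR ((x1 NOR x5) NOR (x1 NOR x5)))) NOR ((((x5 NOR x3) NOR (x5 NOR x3)) NOR ((x5 NOR x3) NOR (x5 NOR x3))) NOR (((x1 NOR x5) NOR (x1 NOR x5)) NOR ((x1 NOR x5) NOR (x1 NOR x5)))))))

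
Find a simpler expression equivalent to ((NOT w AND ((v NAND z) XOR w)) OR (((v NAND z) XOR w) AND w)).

By distribution ((E AND v) OR (E AND NOT v) = E):
= ((v NAND z) XOR w)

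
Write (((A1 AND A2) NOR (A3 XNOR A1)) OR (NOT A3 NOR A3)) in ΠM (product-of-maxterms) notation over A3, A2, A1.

ΠM(0, 2, 3, 5, 7) = (A3 OR A2 OR A1) AND (A3 OR NOT A2 OR A1) AND (A3 OR NOT A2 OR NOT A1) AND (NOT A3 OR A2 OR NOT A1) AND (NOT A3 OR NOT A2 OR NOT A1)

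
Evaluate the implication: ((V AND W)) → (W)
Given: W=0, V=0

Antecedent ((V AND W)) = 0; consequent (W) = 0.
0 → 0 = 1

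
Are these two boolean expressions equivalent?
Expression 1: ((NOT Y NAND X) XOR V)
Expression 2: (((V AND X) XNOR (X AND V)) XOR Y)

No. Counterexample: with V=0, Y=0, X=1, Expression 1 = 0 but Expression 2 = 1.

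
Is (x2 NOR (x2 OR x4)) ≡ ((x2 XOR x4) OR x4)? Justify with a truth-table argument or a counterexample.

No. Counterexample: with x2=0, x4=0, Expression 1 = 1 but Expression 2 = 0.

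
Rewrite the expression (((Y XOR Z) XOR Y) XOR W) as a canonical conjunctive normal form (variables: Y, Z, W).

(Y OR Z OR W) AND (Y OR NOT Z OR NOT W) AND (NOT Y OR Z OR W) AND (NOT Y OR NOT Z OR NOT W)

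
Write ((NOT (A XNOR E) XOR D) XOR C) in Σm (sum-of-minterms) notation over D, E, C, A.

Σm(1, 2, 4, 7, 8, 11, 13, 14) = (NOT D AND NOT E AND NOT C AND A) OR (NOT D AND NOT E AND C AND NOT A) OR (NOT D AND E AND NOT C AND NOT A) OR (NOT D AND E AND C AND A) OR (D AND NOT E AND NOT C AND NOT A) OR (D AND NOT E AND C AND A) OR (D AND E AND NOT C AND A) OR (D AND E AND C AND NOT A)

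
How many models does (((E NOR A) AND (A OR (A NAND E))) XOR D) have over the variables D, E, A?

Satisfying assignments: (0,0,0), (1,0,1), (1,1,0), (1,1,1)
Count: 4 out of 8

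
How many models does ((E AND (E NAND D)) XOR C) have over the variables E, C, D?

Satisfying assignments: (0,1,0), (0,1,1), (1,0,0), (1,1,1)
Count: 4 out of 8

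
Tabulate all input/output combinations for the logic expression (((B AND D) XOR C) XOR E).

C | D | B | E | Output
----------------------
0 | 0 | 0 | 0 | 0
0 | 0 | 0 | 1 | 1
0 | 0 | 1 | 0 | 0
0 | 0 | 1 | 1 | 1
0 | 1 | 0 | 0 | 0
0 | 1 | 0 | 1 | 1
0 | 1 | 1 | 0 | 1
0 | 1 | 1 | 1 | 0
1 | 0 | 0 | 0 | 1
1 | 0 | 0 | 1 | 0
1 | 0 | 1 | 0 | 1
1 | 0 | 1 | 1 | 0
1 | 1 | 0 | 0 | 1
1 | 1 | 0 | 1 | 0
1 | 1 | 1 | 0 | 0
1 | 1 | 1 | 1 | 1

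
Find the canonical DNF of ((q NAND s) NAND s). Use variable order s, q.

(NOT s AND NOT q) OR (NOT s AND q) OR (s AND q)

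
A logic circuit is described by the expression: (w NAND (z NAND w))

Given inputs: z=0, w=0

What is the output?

Substituting: (0 NAND (0 NAND 0))
= 1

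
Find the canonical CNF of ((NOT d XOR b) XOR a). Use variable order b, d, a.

(b OR d OR NOT a) AND (b OR NOT d OR a) AND (NOT b OR d OR a) AND (NOT b OR NOT d OR NOT a)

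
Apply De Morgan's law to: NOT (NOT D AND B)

D OR NOT B
De Morgan's: NOT(AND of terms) = OR of negations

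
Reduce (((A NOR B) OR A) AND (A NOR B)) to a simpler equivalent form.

By absorption (E AND (E OR v) = E):
= (A NOR B)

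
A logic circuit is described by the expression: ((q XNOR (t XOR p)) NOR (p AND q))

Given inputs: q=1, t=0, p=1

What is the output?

Substituting: ((1 XNOR (0 XOR 1)) NOR (1 AND 1))
= 0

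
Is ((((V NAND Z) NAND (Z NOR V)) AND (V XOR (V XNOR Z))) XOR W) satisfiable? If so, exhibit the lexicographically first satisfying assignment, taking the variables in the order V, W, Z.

V=0, W=1, Z=0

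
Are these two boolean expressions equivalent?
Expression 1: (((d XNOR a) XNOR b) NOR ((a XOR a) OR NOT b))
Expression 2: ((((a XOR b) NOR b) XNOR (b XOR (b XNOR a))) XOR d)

No. Counterexample: with b=0, d=0, a=0, Expression 1 = 0 but Expression 2 = 1.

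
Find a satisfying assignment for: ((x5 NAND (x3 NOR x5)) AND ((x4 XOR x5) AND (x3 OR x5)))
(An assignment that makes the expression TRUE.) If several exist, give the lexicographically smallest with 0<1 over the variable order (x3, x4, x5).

x3=0, x4=0, x5=1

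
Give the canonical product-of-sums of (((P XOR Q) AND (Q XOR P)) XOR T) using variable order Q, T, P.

ΠM(0, 3, 5, 6) = (Q OR T OR P) AND (Q OR NOT T OR NOT P) AND (NOT Q OR T OR NOT P) AND (NOT Q OR NOT T OR P)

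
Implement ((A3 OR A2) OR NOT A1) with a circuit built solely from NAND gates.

((((A3 NAND A3) NAND (A2 NAND A2)) NAND ((A3 NAND A3) NAND (A2 NAND A2))) NAND ((A1 NAND A1) NAND (A1 NAND A1)))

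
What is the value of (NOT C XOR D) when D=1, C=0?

Substituting: (NOT 0 XOR 1)
= 0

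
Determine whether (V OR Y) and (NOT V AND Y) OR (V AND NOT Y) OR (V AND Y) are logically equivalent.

Yes, they are equivalent — the two output columns agree on all 4 assignments:
V | Y | Expression 1 | Expression 2
-----------------------------------
0 | 0 | 0 | 0
0 | 1 | 1 | 1
1 | 0 | 1 | 1
1 | 1 | 1 | 1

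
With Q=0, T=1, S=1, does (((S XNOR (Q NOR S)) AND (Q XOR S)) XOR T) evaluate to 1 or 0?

Substituting: (((1 XNOR (0 NOR 1)) AND (0 XOR 1)) XOR 1)
= 1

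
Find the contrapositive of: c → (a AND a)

Contrapositive: NOT (a AND a) → NOT c
Note: A statement and its contrapositive are logically equivalent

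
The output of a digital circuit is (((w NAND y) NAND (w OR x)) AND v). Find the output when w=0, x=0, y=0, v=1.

Substituting: (((0 NAND 0) NAND (0 OR 0)) AND 1)
= 1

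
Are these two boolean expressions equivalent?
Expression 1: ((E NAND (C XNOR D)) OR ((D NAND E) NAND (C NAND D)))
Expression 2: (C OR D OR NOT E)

Yes, they are equivalent — the two output columns agree on all 8 assignments:
C | D | E | Expression 1 | Expression 2
---------------------------------------
0 | 0 | 0 | 1 | 1
0 | 0 | 1 | 0 | 0
0 | 1 | 0 | 1 | 1
0 | 1 | 1 | 1 | 1
1 | 0 | 0 | 1 | 1
1 | 0 | 1 | 1 | 1
1 | 1 | 0 | 1 | 1
1 | 1 | 1 | 1 | 1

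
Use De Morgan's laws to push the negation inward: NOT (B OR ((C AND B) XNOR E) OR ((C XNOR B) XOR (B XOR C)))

NOT B AND NOT ((C AND B) XNOR E) AND NOT ((C XNOR B) XOR (B XOR C))
De Morgan's: NOT(OR of terms) = AND of negations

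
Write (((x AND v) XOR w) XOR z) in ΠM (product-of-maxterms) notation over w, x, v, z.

ΠM(0, 2, 4, 7, 9, 11, 13, 14) = (w OR x OR v OR z) AND (w OR x OR NOT v OR z) AND (w OR NOT x OR v OR z) AND (w OR NOT x OR NOT v OR NOT z) AND (NOT w OR x OR v OR NOT z) AND (NOT w OR x OR NOT v OR NOT z) AND (NOT w OR NOT x OR v OR NOT z) AND (NOT w OR NOT x OR NOT v OR z)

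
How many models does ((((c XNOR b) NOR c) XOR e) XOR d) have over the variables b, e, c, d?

Satisfying assignments: (0,0,0,1), (0,0,1,1), (0,1,0,0), (0,1,1,0), (1,0,0,0), (1,0,1,1), (1,1,0,1), (1,1,1,0)
Count: 8 out of 16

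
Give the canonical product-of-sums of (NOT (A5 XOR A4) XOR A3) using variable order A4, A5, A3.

ΠM(1, 2, 4, 7) = (A4 OR A5 OR NOT A3) AND (A4 OR NOT A5 OR A3) AND (NOT A4 OR A5 OR A3) AND (NOT A4 OR NOT A5 OR NOT A3)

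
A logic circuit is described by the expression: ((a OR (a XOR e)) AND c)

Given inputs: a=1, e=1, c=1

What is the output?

Substituting: ((1 OR (1 XOR 1)) AND 1)
= 1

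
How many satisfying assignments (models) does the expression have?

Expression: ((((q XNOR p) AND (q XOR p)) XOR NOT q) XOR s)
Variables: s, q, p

Satisfying assignments: (0,0,0), (0,0,1), (1,1,0), (1,1,1)
Count: 4 out of 8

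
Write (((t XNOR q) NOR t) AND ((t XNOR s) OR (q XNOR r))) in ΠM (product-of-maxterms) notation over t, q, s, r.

ΠM(0, 1, 2, 3, 6, 8, 9, 10, 11, 12, 13, 14, 15) = (t OR q OR s OR r) AND (t OR q OR s OR NOT r) AND (t OR q OR NOT s OR r) AND (t OR q OR NOT s OR NOT r) AND (t OR NOT q OR NOT s OR r) AND (NOT t OR q OR s OR r) AND (NOT t OR q OR s OR NOT r) AND (NOT t OR q OR NOT s OR r) AND (NOT t OR q OR NOT s OR NOT r) AND (NOT t OR NOT q OR s OR r) AND (NOT t OR NOT q OR s OR NOT r) AND (NOT t OR NOT q OR NOT s OR r) AND (NOT t OR NOT q OR NOT s OR NOT r)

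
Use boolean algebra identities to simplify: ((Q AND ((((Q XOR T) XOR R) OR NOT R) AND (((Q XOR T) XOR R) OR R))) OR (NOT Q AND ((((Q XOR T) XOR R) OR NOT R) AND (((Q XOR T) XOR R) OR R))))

By distribution ((E AND v) OR (E AND NOT v) = E) then distribution ((E OR v) AND (E OR NOT v) = E):
= ((Q XOR T) XOR R)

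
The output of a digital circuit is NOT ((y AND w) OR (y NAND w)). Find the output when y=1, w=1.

Substituting: NOT ((1 AND 1) OR (1 NAND 1))
= 0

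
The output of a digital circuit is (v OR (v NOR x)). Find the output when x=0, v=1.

Substituting: (1 OR (1 NOR 0))
= 1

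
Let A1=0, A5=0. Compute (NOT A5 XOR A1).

Substituting: (NOT 0 XOR 0)
= 1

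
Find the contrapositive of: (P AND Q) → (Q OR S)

Contrapositive: NOT (Q OR S) → NOT (P AND Q)
Note: A statement and its contrapositive are logically equivalent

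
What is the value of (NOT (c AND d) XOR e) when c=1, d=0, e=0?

Substituting: (NOT (1 AND 0) XOR 0)
= 1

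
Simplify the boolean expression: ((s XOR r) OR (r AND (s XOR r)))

By absorption (E OR (E AND v) = E):
= (s XOR r)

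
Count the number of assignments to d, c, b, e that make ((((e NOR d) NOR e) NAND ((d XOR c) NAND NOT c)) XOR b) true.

Satisfying assignments: (0,0,0,0), (0,0,0,1), (0,1,0,0), (0,1,0,1), (1,0,0,0), (1,0,0,1), (1,1,0,1), (1,1,1,0)
Count: 8 out of 16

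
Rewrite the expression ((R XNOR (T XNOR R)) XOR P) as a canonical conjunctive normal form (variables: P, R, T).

(P OR R OR T) AND (P OR NOT R OR T) AND (NOT P OR R OR NOT T) AND (NOT P OR NOT R OR NOT T)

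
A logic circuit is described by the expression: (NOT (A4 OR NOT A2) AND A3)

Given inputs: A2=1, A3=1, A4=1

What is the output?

Substituting: (NOT (1 OR NOT 1) AND 1)
= 0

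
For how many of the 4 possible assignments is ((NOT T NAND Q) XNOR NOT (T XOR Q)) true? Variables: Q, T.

Satisfying assignments: (0,0), (1,0), (1,1)
Count: 3 out of 4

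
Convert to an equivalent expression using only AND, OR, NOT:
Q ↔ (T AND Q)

(Q AND (T AND Q)) OR (NOT Q AND NOT (T AND Q))
(Biconditional = both true or both false)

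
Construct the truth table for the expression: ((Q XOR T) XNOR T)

T | Q | Output
--------------
0 | 0 | 1
0 | 1 | 0
1 | 0 | 1
1 | 1 | 0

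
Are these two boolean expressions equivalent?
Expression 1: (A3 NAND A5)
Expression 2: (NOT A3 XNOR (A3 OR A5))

No. Counterexample: with A3=0, A5=0, Expression 1 = 1 but Expression 2 = 0.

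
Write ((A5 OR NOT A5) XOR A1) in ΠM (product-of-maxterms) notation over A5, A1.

ΠM(1, 3) = (A5 OR NOT A1) AND (NOT A5 OR NOT A1)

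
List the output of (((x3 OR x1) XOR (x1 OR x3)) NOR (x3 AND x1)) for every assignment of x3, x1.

x3 | x1 | Output
----------------
0 | 0 | 1
0 | 1 | 1
1 | 0 | 1
1 | 1 | 0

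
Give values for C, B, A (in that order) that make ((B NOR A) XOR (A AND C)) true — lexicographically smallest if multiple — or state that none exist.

C=0, B=0, A=0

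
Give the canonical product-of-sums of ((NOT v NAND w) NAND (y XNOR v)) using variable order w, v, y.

ΠM(0, 3, 7) = (w OR v OR y) AND (w OR NOT v OR NOT y) AND (NOT w OR NOT v OR NOT y)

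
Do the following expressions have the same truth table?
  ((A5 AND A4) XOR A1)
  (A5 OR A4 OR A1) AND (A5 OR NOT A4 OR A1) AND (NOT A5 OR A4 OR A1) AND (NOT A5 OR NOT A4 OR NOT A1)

Yes, they are equivalent — the two output columns agree on all 8 assignments:
A5 | A4 | A1 | Expression 1 | Expression 2
------------------------------------------
0 | 0 | 0 | 0 | 0
0 | 0 | 1 | 1 | 1
0 | 1 | 0 | 0 | 0
0 | 1 | 1 | 1 | 1
1 | 0 | 0 | 0 | 0
1 | 0 | 1 | 1 | 1
1 | 1 | 0 | 1 | 1
1 | 1 | 1 | 0 | 0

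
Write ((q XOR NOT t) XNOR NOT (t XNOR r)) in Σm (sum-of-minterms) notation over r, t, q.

Σm(1, 3, 4, 6) = (NOT r AND NOT t AND q) OR (NOT r AND t AND q) OR (r AND NOT t AND NOT q) OR (r AND t AND NOT q)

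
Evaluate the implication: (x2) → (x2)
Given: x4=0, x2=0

Antecedent (x2) = 0; consequent (x2) = 0.
0 → 0 = 1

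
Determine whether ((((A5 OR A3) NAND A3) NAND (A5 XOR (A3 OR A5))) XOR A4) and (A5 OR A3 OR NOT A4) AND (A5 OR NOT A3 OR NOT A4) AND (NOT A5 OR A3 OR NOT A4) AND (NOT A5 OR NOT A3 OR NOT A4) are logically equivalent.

Yes, they are equivalent — the two output columns agree on all 8 assignments:
A5 | A3 | A4 | Expression 1 | Expression 2
------------------------------------------
0 | 0 | 0 | 1 | 1
0 | 0 | 1 | 0 | 0
0 | 1 | 0 | 1 | 1
0 | 1 | 1 | 0 | 0
1 | 0 | 0 | 1 | 1
1 | 0 | 1 | 0 | 0
1 | 1 | 0 | 1 | 1
1 | 1 | 1 | 0 | 0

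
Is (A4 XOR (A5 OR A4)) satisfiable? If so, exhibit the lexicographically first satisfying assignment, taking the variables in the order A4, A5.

A4=0, A5=1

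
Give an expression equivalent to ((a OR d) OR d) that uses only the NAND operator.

((((a NAND a) NAND (d NAND d)) NAND ((a NAND a) NAND (d NAND d))) NAND (d NAND d))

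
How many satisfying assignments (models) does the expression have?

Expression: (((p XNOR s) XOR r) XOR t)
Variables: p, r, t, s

Satisfying assignments: (0,0,0,0), (0,0,1,1), (0,1,0,1), (0,1,1,0), (1,0,0,1), (1,0,1,0), (1,1,0,0), (1,1,1,1)
Count: 8 out of 16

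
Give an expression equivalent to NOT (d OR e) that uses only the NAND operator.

(((d NAND d) NAND (e NAND e)) NAND ((d NAND d) NAND (e NAND e)))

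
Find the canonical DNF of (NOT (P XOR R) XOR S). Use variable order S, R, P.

(NOT S AND NOT R AND NOT P) OR (NOT S AND R AND P) OR (S AND NOT R AND P) OR (S AND R AND NOT P)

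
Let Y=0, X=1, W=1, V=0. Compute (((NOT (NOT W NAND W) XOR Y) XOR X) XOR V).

Substituting: (((NOT (NOT 1 NAND 1) XOR 0) XOR 1) XOR 0)
= 1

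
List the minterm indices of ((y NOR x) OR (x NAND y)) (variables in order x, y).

Σm(0, 1, 2) = (NOT x AND NOT y) OR (NOT x AND y) OR (x AND NOT y)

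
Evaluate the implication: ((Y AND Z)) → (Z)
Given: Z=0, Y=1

Antecedent ((Y AND Z)) = 0; consequent (Z) = 0.
0 → 0 = 1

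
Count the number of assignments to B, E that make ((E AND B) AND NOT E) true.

No assignment satisfies the expression.
Count: 0 out of 4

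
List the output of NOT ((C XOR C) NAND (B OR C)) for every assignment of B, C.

B | C | Output
--------------
0 | 0 | 0
0 | 1 | 0
1 | 0 | 0
1 | 1 | 0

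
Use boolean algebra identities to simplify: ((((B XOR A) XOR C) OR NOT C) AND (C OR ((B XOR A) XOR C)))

By distribution ((E OR v) AND (E OR NOT v) = E):
= ((B XOR A) XOR C)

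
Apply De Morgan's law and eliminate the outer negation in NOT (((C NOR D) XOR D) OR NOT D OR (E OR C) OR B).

NOT ((C NOR D) XOR D) AND D AND NOT (E OR C) AND NOT B
De Morgan's: NOT(OR of terms) = AND of negations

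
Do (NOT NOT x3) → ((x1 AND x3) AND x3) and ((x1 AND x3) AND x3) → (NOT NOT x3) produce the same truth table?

No, Converse is not equivalent to original (counterexample: x2=0, x1=0, x3=1)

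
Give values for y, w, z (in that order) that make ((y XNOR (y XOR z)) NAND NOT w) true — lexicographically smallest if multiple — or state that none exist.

y=0, w=0, z=1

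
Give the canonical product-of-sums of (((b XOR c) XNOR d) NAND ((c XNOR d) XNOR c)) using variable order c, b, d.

ΠM(3, 5) = (c OR NOT b OR NOT d) AND (NOT c OR b OR NOT d)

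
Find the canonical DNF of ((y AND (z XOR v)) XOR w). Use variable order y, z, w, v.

(NOT y AND NOT z AND w AND NOT v) OR (NOT y AND NOT z AND w AND v) OR (NOT y AND z AND w AND NOT v) OR (NOT y AND z AND w AND v) OR (y AND NOT z AND NOT w AND v) OR (y AND NOT z AND w AND NOT v) OR (y AND z AND NOT w AND NOT v) OR (y AND z AND w AND v)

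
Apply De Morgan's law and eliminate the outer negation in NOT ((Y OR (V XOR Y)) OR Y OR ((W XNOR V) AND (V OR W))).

NOT (Y OR (V XOR Y)) AND NOT Y AND NOT ((W XNOR V) AND (V OR W))
De Morgan's: NOT(OR of terms) = AND of negations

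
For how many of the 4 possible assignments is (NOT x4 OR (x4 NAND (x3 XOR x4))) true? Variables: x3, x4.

Satisfying assignments: (0,0), (1,0), (1,1)
Count: 3 out of 4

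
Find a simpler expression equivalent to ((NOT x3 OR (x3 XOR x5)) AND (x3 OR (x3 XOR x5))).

By distribution ((E OR v) AND (E OR NOT v) = E):
= (x3 XOR x5)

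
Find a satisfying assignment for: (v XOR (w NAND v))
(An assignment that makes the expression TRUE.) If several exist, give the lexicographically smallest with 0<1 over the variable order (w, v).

w=0, v=0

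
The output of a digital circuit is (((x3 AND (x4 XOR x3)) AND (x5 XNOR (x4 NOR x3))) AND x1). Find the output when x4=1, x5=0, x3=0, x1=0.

Substituting: (((0 AND (1 XOR 0)) AND (0 XNOR (1 NOR 0))) AND 0)
= 0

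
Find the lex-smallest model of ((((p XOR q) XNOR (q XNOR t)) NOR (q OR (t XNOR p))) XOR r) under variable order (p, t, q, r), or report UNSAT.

p=0, t=0, q=0, r=1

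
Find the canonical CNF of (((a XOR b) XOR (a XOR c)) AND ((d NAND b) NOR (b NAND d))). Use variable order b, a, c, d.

(b OR a OR c OR d) AND (b OR a OR c OR NOT d) AND (b OR a OR NOT c OR d) AND (b OR a OR NOT c OR NOT d) AND (b OR NOT a OR c OR d) AND (b OR NOT a OR c OR NOT d) AND (b OR NOT a OR NOT c OR d) AND (b OR NOT a OR NOT c OR NOT d) AND (NOT b OR a OR c OR d) AND (NOT b OR a OR NOT c OR d) AND (NOT b OR a OR NOT c OR NOT d) AND (NOT b OR NOT a OR c OR d) AND (NOT b OR NOT a OR NOT c OR d) AND (NOT b OR NOT a OR NOT c OR NOT d)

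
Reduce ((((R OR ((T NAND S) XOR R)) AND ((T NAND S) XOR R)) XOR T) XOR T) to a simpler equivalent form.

By XOR self-cancellation ((E XOR v) XOR v = E) then absorption (E AND (E OR v) = E):
= ((T NAND S) XOR R)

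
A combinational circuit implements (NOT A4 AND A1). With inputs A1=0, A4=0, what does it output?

Substituting: (NOT 0 AND 0)
= 0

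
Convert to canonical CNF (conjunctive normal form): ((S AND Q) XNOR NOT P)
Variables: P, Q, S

(P OR Q OR S) AND (P OR Q OR NOT S) AND (P OR NOT Q OR S) AND (NOT P OR NOT Q OR NOT S)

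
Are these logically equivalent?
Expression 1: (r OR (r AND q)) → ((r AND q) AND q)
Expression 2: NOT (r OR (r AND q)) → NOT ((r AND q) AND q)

No, Inverse is not equivalent to original (counterexample: q=0, r=1)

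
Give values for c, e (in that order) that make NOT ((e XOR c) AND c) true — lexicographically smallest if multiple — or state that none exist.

c=0, e=0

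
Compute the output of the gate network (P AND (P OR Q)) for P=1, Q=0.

Substituting: (1 AND (1 OR 0))
= 1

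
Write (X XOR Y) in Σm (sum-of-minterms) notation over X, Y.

Σm(1, 2) = (NOT X AND Y) OR (X AND NOT Y)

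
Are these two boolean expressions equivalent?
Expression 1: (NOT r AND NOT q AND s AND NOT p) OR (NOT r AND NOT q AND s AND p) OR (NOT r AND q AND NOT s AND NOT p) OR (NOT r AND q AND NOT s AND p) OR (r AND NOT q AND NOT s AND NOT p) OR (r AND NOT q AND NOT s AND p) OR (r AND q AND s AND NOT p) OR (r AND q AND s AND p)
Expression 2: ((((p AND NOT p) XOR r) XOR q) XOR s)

Yes, they are equivalent — the two output columns agree on all 16 assignments:
r | q | s | p | Expression 1 | Expression 2
-------------------------------------------
0 | 0 | 0 | 0 | 0 | 0
0 | 0 | 0 | 1 | 0 | 0
0 | 0 | 1 | 0 | 1 | 1
0 | 0 | 1 | 1 | 1 | 1
0 | 1 | 0 | 0 | 1 | 1
0 | 1 | 0 | 1 | 1 | 1
0 | 1 | 1 | 0 | 0 | 0
0 | 1 | 1 | 1 | 0 | 0
1 | 0 | 0 | 0 | 1 | 1
1 | 0 | 0 | 1 | 1 | 1
1 | 0 | 1 | 0 | 0 | 0
1 | 0 | 1 | 1 | 0 | 0
1 | 1 | 0 | 0 | 0 | 0
1 | 1 | 0 | 1 | 0 | 0
1 | 1 | 1 | 0 | 1 | 1
1 | 1 | 1 | 1 | 1 | 1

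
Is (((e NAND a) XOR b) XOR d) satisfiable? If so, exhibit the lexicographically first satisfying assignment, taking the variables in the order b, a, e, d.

b=0, a=0, e=0, d=0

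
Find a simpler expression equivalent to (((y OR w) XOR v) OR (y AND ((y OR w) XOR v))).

By absorption (E OR (E AND v) = E):
= ((y OR w) XOR v)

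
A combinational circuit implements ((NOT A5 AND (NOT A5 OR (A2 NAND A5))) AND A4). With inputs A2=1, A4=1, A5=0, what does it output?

Substituting: ((NOT 0 AND (NOT 0 OR (1 NAND 0))) AND 1)
= 1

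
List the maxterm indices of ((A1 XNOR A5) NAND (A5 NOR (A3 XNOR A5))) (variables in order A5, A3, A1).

ΠM(2) = (A5 OR NOT A3 OR A1)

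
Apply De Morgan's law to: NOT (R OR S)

NOT R AND NOT S
De Morgan's: NOT(OR of terms) = AND of negations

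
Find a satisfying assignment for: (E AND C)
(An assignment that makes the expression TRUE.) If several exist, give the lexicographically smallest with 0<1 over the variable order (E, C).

E=1, C=1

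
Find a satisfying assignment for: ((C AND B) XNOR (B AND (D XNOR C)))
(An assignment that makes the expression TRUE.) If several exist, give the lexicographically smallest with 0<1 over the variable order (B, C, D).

B=0, C=0, D=0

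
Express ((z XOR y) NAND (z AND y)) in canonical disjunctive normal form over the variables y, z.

(NOT y AND NOT z) OR (NOT y AND z) OR (y AND NOT z) OR (y AND z)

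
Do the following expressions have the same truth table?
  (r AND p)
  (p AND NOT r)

No. Counterexample: with r=0, p=1, Expression 1 = 0 but Expression 2 = 1.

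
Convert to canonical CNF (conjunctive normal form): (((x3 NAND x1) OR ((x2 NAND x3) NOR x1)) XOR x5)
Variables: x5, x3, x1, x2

(x5 OR NOT x3 OR NOT x1 OR x2) AND (x5 OR NOT x3 OR NOT x1 OR NOT x2) AND (NOT x5 OR x3 OR x1 OR x2) AND (NOT x5 OR x3 OR x1 OR NOT x2) AND (NOT x5 OR x3 OR NOT x1 OR x2) AND (NOT x5 OR x3 OR NOT x1 OR NOT x2) AND (NOT x5 OR NOT x3 OR x1 OR x2) AND (NOT x5 OR NOT x3 OR x1 OR NOT x2)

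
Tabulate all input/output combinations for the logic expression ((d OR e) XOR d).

e | d | Output
--------------
0 | 0 | 0
0 | 1 | 0
1 | 0 | 1
1 | 1 | 0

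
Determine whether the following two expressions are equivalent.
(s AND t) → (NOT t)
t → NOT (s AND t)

Yes, Contrapositive is always equivalent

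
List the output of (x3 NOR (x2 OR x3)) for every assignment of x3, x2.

x3 | x2 | Output
----------------
0 | 0 | 1
0 | 1 | 0
1 | 0 | 0
1 | 1 | 0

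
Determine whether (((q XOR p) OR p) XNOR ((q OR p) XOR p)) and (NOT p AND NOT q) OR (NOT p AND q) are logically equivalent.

Yes, they are equivalent — the two output columns agree on all 4 assignments:
p | q | Expression 1 | Expression 2
-----------------------------------
0 | 0 | 1 | 1
0 | 1 | 1 | 1
1 | 0 | 0 | 0
1 | 1 | 0 | 0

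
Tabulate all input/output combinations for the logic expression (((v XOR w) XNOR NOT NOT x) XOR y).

v | x | w | y | Output
----------------------
0 | 0 | 0 | 0 | 1
0 | 0 | 0 | 1 | 0
0 | 0 | 1 | 0 | 0
0 | 0 | 1 | 1 | 1
0 | 1 | 0 | 0 | 0
0 | 1 | 0 | 1 | 1
0 | 1 | 1 | 0 | 1
0 | 1 | 1 | 1 | 0
1 | 0 | 0 | 0 | 0
1 | 0 | 0 | 1 | 1
1 | 0 | 1 | 0 | 1
1 | 0 | 1 | 1 | 0
1 | 1 | 0 | 0 | 1
1 | 1 | 0 | 1 | 0
1 | 1 | 1 | 0 | 0
1 | 1 | 1 | 1 | 1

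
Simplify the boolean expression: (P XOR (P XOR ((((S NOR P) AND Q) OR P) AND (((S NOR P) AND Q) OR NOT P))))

By XOR self-cancellation ((E XOR v) XOR v = E) then distribution ((E OR v) AND (E OR NOT v) = E):
= ((S NOR P) AND Q)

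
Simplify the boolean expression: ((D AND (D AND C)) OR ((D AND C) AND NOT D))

By distribution ((E AND v) OR (E AND NOT v) = E):
= (D AND C)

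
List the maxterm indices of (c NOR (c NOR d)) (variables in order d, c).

ΠM(0, 1, 3) = (d OR c) AND (d OR NOT c) AND (NOT d OR NOT c)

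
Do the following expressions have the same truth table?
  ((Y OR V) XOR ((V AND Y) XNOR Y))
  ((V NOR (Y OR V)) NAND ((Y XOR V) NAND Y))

No. Counterexample: with Y=0, V=0, Expression 1 = 1 but Expression 2 = 0.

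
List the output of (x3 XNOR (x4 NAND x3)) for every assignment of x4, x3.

x4 | x3 | Output
----------------
0 | 0 | 0
0 | 1 | 1
1 | 0 | 0
1 | 1 | 0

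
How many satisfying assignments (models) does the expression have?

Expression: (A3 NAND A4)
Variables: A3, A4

Satisfying assignments: (0,0), (0,1), (1,0)
Count: 3 out of 4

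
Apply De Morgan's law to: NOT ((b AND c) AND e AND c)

NOT (b AND c) OR NOT e OR NOT c
De Morgan's: NOT(AND of terms) = OR of negations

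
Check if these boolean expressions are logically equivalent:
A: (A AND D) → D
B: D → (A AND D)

No, Converse is not equivalent to original (counterexample: A=0, D=1)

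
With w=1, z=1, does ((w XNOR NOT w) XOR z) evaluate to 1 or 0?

Substituting: ((1 XNOR NOT 1) XOR 1)
= 1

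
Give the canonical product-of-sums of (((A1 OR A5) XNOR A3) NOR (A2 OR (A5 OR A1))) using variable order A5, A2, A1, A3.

ΠM(0, 2, 3, 4, 5, 6, 7, 8, 9, 10, 11, 12, 13, 14, 15) = (A5 OR A2 OR A1 OR A3) AND (A5 OR A2 OR NOT A1 OR A3) AND (A5 OR A2 OR NOT A1 OR NOT A3) AND (A5 OR NOT A2 OR A1 OR A3) AND (A5 OR NOT A2 OR A1 OR NOT A3) AND (A5 OR NOT A2 OR NOT A1 OR A3) AND (A5 OR NOT A2 OR NOT A1 OR NOT A3) AND (NOT A5 OR A2 OR A1 OR A3) AND (NOT A5 OR A2 OR A1 OR NOT A3) AND (NOT A5 OR A2 OR NOT A1 OR A3) AND (NOT A5 OR A2 OR NOT A1 OR NOT A3) AND (NOT A5 OR NOT A2 OR A1 OR A3) AND (NOT A5 OR NOT A2 OR A1 OR NOT A3) AND (NOT A5 OR NOT A2 OR NOT A1 OR A3) AND (NOT A5 OR NOT A2 OR NOT A1 OR NOT A3)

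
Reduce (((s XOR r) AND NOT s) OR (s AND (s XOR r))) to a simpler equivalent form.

By distribution ((E AND v) OR (E AND NOT v) = E):
= (s XOR r)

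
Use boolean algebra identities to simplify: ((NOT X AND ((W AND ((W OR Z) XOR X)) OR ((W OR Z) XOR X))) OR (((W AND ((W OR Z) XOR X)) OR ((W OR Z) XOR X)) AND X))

By distribution ((E AND v) OR (E AND NOT v) = E) then absorption (E OR (E AND v) = E):
= ((W OR Z) XOR X)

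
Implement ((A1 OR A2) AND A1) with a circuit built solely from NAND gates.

((((A1 NAND A1) NAND (A2 NAND A2)) NAND A1) NAND (((A1 NAND A1) NAND (A2 NAND A2)) NAND A1))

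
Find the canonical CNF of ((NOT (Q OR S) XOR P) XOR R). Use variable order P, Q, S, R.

(P OR Q OR S OR NOT R) AND (P OR Q OR NOT S OR R) AND (P OR NOT Q OR S OR R) AND (P OR NOT Q OR NOT S OR R) AND (NOT P OR Q OR S OR R) AND (NOT P OR Q OR NOT S OR NOT R) AND (NOT P OR NOT Q OR S OR NOT R) AND (NOT P OR NOT Q OR NOT S OR NOT R)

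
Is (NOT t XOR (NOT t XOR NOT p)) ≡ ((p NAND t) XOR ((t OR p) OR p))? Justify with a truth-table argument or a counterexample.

No. Counterexample: with t=1, p=0, Expression 1 = 1 but Expression 2 = 0.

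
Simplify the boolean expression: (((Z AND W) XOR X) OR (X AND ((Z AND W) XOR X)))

By absorption (E OR (E AND v) = E):
= ((Z AND W) XOR X)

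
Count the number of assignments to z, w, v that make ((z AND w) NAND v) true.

Satisfying assignments: (0,0,0), (0,0,1), (0,1,0), (0,1,1), (1,0,0), (1,0,1), (1,1,0)
Count: 7 out of 8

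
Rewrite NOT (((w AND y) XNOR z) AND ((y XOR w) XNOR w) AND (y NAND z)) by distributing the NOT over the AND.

NOT ((w AND y) XNOR z) OR NOT ((y XOR w) XNOR w) OR NOT (y NAND z)
De Morgan's: NOT(AND of terms) = OR of negations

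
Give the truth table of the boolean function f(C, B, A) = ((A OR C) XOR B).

C | B | A | Output
------------------
0 | 0 | 0 | 0
0 | 0 | 1 | 1
0 | 1 | 0 | 1
0 | 1 | 1 | 0
1 | 0 | 0 | 1
1 | 0 | 1 | 1
1 | 1 | 0 | 0
1 | 1 | 1 | 0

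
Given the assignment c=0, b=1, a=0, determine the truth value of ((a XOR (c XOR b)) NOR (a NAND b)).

Substituting: ((0 XOR (0 XOR 1)) NOR (0 NAND 1))
= 0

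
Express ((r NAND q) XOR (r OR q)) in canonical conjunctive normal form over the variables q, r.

(q OR NOT r) AND (NOT q OR r)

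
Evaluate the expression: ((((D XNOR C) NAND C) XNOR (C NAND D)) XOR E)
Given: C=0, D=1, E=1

Substituting: ((((1 XNOR 0) NAND 0) XNOR (0 NAND 1)) XOR 1)
= 0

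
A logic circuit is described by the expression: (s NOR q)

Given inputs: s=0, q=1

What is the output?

Substituting: (0 NOR 1)
= 0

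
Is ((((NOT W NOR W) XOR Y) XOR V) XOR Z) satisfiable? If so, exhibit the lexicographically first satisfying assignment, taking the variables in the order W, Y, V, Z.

W=0, Y=0, V=0, Z=1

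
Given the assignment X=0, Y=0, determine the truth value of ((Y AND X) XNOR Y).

Substituting: ((0 AND 0) XNOR 0)
= 1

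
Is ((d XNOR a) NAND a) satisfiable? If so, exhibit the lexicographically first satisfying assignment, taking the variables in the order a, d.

a=0, d=0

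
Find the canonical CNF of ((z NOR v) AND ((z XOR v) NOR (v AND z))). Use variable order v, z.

(v OR NOT z) AND (NOT v OR z) AND (NOT v OR NOT z)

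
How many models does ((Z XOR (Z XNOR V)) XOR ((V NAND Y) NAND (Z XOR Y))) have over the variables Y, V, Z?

Satisfying assignments: (0,0,1), (0,1,0), (1,0,0), (1,1,0), (1,1,1)
Count: 5 out of 8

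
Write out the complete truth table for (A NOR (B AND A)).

A | B | Output
--------------
0 | 0 | 1
0 | 1 | 1
1 | 0 | 0
1 | 1 | 0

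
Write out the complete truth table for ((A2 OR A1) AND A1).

A2 | A1 | Output
----------------
0 | 0 | 0
0 | 1 | 1
1 | 0 | 0
1 | 1 | 1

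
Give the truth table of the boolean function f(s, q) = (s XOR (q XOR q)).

s | q | Output
--------------
0 | 0 | 0
0 | 1 | 0
1 | 0 | 1
1 | 1 | 1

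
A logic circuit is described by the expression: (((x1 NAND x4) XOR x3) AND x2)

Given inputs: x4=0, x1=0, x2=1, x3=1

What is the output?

Substituting: (((0 NAND 0) XOR 1) AND 1)
= 0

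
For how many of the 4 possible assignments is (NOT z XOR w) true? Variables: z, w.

Satisfying assignments: (0,0), (1,1)
Count: 2 out of 4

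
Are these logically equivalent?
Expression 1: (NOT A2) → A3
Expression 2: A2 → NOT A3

No, Inverse is not equivalent to original (counterexample: A3=0, A2=0)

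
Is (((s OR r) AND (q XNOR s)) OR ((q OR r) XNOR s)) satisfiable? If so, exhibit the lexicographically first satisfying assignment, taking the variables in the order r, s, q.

r=0, s=0, q=0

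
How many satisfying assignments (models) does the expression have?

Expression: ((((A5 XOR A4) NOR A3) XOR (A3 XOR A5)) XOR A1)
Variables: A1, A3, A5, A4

Satisfying assignments: (0,0,0,0), (0,0,1,0), (0,1,0,0), (0,1,0,1), (1,0,0,1), (1,0,1,1), (1,1,1,0), (1,1,1,1)
Count: 8 out of 16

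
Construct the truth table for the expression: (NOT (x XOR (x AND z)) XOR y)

y | z | x | Output
------------------
0 | 0 | 0 | 1
0 | 0 | 1 | 0
0 | 1 | 0 | 1
0 | 1 | 1 | 1
1 | 0 | 0 | 0
1 | 0 | 1 | 1
1 | 1 | 0 | 0
1 | 1 | 1 | 0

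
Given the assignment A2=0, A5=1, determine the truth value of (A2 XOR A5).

Substituting: (0 XOR 1)
= 1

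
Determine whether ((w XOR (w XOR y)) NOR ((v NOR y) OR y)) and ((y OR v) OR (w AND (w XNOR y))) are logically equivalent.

No. Counterexample: with w=0, v=0, y=1, Expression 1 = 0 but Expression 2 = 1.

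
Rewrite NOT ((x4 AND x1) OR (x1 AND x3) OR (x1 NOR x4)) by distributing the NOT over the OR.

NOT (x4 AND x1) AND NOT (x1 AND x3) AND NOT (x1 NOR x4)
De Morgan's: NOT(OR of terms) = AND of negations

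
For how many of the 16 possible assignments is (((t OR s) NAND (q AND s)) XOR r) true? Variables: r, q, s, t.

Satisfying assignments: (0,0,0,0), (0,0,0,1), (0,0,1,0), (0,0,1,1), (0,1,0,0), (0,1,0,1), (1,1,1,0), (1,1,1,1)
Count: 8 out of 16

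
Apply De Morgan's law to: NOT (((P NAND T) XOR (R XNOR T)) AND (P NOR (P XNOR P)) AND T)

NOT ((P NAND T) XOR (R XNOR T)) OR NOT (P NOR (P XNOR P)) OR NOT T
De Morgan's: NOT(AND of terms) = OR of negations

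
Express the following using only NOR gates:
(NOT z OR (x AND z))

(((z NOR z) NOR ((x NOR x) NOR (z NOR z))) NOR ((z NOR z) NOR ((x NOR x) NOR (z NOR z))))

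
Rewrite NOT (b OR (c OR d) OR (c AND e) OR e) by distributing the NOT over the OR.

NOT b AND NOT (c OR d) AND NOT (c AND e) AND NOT e
De Morgan's: NOT(OR of terms) = AND of negations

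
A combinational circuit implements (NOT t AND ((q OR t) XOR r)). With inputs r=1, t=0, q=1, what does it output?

Substituting: (NOT 0 AND ((1 OR 0) XOR 1))
= 0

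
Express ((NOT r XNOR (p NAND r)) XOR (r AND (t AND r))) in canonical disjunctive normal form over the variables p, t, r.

(NOT p AND NOT t AND NOT r) OR (NOT p AND t AND NOT r) OR (NOT p AND t AND r) OR (p AND NOT t AND NOT r) OR (p AND NOT t AND r) OR (p AND t AND NOT r)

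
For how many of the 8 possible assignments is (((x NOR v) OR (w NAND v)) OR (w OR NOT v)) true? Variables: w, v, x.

Satisfying assignments: (0,0,0), (0,0,1), (0,1,0), (0,1,1), (1,0,0), (1,0,1), (1,1,0), (1,1,1)
Count: 8 out of 8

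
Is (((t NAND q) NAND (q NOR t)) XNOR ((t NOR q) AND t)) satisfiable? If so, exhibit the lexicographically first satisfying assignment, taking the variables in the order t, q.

t=0, q=0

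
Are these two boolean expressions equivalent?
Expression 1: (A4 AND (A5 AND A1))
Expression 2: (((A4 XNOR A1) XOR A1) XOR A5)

No. Counterexample: with A1=0, A5=0, A4=0, Expression 1 = 0 but Expression 2 = 1.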